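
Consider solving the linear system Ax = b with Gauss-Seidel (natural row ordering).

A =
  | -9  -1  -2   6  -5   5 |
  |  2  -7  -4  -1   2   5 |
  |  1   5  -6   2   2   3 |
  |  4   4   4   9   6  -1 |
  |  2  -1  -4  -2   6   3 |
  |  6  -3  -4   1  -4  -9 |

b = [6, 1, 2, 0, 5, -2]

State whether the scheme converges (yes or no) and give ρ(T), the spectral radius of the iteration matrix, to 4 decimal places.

A = D + L + U where D = diag(-9, -7, -6, 9, 6, -9).
Gauss-Seidel: T = -(D+L)⁻¹U, row 0 first, T[0,3] = -(6)/(-9) = +0.6667; later rows by forward substitution.
  T[0,:] = [+0.0000  -0.1111  -0.2222  +0.6667  -0.5556  +0.5556]
  T[1,:] = [+0.0000  -0.0317  -0.6349  +0.0476  +0.1270  +0.8730]
  T[2,:] = [+0.0000  -0.0450  -0.5661  +0.4841  +0.3466  +1.3201]
  T[3,:] = [+0.0000  +0.0835  +0.6326  -0.5326  -0.6302  -1.1105]
  T[4,:] = [+0.0000  +0.0296  -0.1983  -0.0691  +0.2273  -0.0298]
  T[5,:] = [+0.0000  -0.0474  +0.4735  +0.1849  -0.7378  -0.6175]
|eigenvalues of T|: 1.4193, 0.4891, 0.4869, 0.1180, 0.1180, 0.0000.
spectral radius ρ = 1.4193; 1.4193 > 1, so it fails to converge.

no, ρ = 1.4193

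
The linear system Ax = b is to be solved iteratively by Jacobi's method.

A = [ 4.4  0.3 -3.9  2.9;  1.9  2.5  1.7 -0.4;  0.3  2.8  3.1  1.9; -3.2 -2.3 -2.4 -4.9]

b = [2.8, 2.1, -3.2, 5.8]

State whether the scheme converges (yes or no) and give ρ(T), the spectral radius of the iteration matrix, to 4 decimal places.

no, ρ = 1.2666

Diagonal D = diag(4.4, 2.5, 3.1, -4.9); L, U strict lower/upper.
Jacobi T = -D⁻¹(L+U): T[3,2] = -(-2.4)/(-4.9) = -0.4898; T[3,3] = 0.
  T[0,:] = [+0.0000, -0.0682, +0.8864, -0.6591]
  T[1,:] = [-0.7600, +0.0000, -0.6800, +0.1600]
  T[2,:] = [-0.0968, -0.9032, +0.0000, -0.6129]
  T[3,:] = [-0.6531, -0.4694, -0.4898, +0.0000]
eigenvalue magnitudes: 1.2666, 0.7870, 0.7870, 0.1740.
ρ = 1.2666; 1.2666 > 1: divergent.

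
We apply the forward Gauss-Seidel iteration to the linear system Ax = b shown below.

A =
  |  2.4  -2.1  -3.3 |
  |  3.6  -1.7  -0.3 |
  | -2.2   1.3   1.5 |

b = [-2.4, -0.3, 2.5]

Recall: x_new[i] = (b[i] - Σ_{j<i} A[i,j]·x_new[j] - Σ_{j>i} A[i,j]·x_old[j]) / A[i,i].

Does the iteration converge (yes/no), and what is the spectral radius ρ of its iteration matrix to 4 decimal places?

A = D + L + U where D = diag(2.4, -1.7, 1.5).
GS T = -(D+L)⁻¹U: row 0 first, T[0,1] = -(-2.1)/(2.4) = +0.8750; later rows by forward substitution.
  T[0,:] = [+0.0000  +0.8750  +1.3750]
  T[1,:] = [+0.0000  +1.8529  +2.7353]
  T[2,:] = [+0.0000  -0.3225  -0.3539]
moduli |λ_i(T)| = 1.3286, 0.1705, 0.0000.
spectral radius ρ = 1.3286; 1.3286 > 1, so it fails to converge.

no, ρ = 1.3286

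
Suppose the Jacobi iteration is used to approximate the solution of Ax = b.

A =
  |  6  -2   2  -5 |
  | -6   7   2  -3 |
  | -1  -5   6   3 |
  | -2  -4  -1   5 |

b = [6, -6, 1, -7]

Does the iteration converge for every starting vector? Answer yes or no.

Diagonal D = diag(6, 7, 6, 5); L, U strict lower/upper.
T_J = -D⁻¹(L+U): T[3,1] = -(-4)/(5) = +0.8000; T[3,3] = 0.
  T[0,:] = [+0.0000, +0.3333, -0.3333, +0.8333]
  T[1,:] = [+0.8571, +0.0000, -0.2857, +0.4286]
  T[2,:] = [+0.1667, +0.8333, +0.0000, -0.5000]
  T[3,:] = [+0.4000, +0.8000, +0.2000, +0.0000]
moduli |λ_i(T)| = 1.1643, 0.6696, 0.6696, 0.5838.
ρ(T) = max|λ| = 1.1643; 1.1643 > 1, so it fails to converge.

no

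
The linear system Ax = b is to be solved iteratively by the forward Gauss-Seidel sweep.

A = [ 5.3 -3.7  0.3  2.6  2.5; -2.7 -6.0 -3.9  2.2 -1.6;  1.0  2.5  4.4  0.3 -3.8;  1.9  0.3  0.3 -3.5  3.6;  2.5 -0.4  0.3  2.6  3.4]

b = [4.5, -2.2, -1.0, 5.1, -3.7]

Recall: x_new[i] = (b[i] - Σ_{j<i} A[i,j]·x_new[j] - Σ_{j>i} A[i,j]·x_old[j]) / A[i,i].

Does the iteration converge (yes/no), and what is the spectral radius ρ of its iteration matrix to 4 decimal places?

no, ρ = 1.1642

A = D + L + U where D = diag(5.3, -6, 4.4, -3.5, 3.4).
Gauss-Seidel: T = -(D+L)⁻¹U, row 0 first, T[0,2] = -(0.3)/(5.3) = -0.0566; later rows by forward substitution.
  T[0,:] = [+0.0000, +0.6981, -0.0566, -0.4906, -0.4717]
  T[1,:] = [+0.0000, -0.3142, -0.6245, +0.5874, -0.0544]
  T[2,:] = [+0.0000, +0.0198, +0.3677, -0.2905, +1.0018]
  T[3,:] = [+0.0000, +0.3537, -0.0527, -0.2409, +0.8537]
  T[4,:] = [+0.0000, -0.8225, -0.0240, +0.6396, -0.4008]
moduli |λ_i(T)| = 1.1642, 0.7534, 0.2745, 0.0972, 0.0000.
ρ(T) = max|λ| = 1.1642; 1.1642 > 1 ⇒ diverges.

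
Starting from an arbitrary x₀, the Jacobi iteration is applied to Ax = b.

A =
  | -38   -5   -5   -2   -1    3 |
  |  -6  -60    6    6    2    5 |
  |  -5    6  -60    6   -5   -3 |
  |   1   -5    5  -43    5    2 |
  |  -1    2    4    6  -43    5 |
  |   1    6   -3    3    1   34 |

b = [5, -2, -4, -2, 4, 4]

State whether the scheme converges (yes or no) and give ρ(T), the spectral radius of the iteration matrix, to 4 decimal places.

yes, ρ = 0.2129

Split A = D + L + U, D = diag(-38, -60, -60, -43, -43, 34).
Jacobi: T = -D⁻¹(L+U), T[4,0] = -(-1)/(-43) = -0.0233; T[4,4] = 0.
  T[0,:] = [+0.0000 -0.1316 -0.1316 -0.0526 -0.0263 +0.0789]
  T[1,:] = [-0.1000 +0.0000 +0.1000 +0.1000 +0.0333 +0.0833]
  T[2,:] = [-0.0833 +0.1000 +0.0000 +0.1000 -0.0833 -0.0500]
  T[3,:] = [+0.0233 -0.1163 +0.1163 +0.0000 +0.1163 +0.0465]
  T[4,:] = [-0.0233 +0.0465 +0.0930 +0.1395 +0.0000 +0.1163]
  T[5,:] = [-0.0294 -0.1765 +0.0882 -0.0882 -0.0294 +0.0000]
moduli |λ_i(T)| = 0.2129, 0.1594, 0.1594, 0.1365, 0.1365, 0.0545.
ρ = 0.2129; 0.2129 < 1, so it converges for any x₀.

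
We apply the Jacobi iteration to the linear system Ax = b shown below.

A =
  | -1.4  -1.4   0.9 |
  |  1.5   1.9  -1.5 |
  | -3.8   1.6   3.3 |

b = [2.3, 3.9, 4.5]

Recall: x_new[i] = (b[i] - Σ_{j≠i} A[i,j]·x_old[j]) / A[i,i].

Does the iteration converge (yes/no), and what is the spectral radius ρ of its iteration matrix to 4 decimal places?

Let D = diag(-1.4, 1.9, 3.3); L, U the strict triangles.
T_J = -D⁻¹(L+U): T[0,2] = -(0.9)/(-1.4) = +0.6429; T[0,0] = 0.
  T[0,:] = [+0.0000 -1.0000 +0.6429]
  T[1,:] = [-0.7895 +0.0000 +0.7895]
  T[2,:] = [+1.1515 -0.4848 +0.0000]
moduli |λ_i(T)| = 1.2889, 0.7172, 0.7172.
spectral radius ρ = 1.2889; 1.2889 > 1: divergent.

no, ρ = 1.2889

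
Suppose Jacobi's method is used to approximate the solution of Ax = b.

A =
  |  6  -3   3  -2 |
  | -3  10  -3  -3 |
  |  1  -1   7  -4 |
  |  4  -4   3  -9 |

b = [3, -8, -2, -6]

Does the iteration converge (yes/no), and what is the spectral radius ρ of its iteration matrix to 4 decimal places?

Let D = diag(6, 10, 7, -9); L, U the strict triangles.
Jacobi T = -D⁻¹(L+U): T[0,2] = -(3)/(6) = -0.5000; T[0,0] = 0.
  T[0,:] = [+0.0000 +0.5000 -0.5000 +0.3333]
  T[1,:] = [+0.3000 +0.0000 +0.3000 +0.3000]
  T[2,:] = [-0.1429 +0.1429 +0.0000 +0.5714]
  T[3,:] = [+0.4444 -0.4444 +0.3333 +0.0000]
eigenvalue magnitudes: 0.8844, 0.4366, 0.3423, 0.3423.
ρ(T) = max|λ| = 0.8844; 0.8844 < 1: convergent.

yes, ρ = 0.8844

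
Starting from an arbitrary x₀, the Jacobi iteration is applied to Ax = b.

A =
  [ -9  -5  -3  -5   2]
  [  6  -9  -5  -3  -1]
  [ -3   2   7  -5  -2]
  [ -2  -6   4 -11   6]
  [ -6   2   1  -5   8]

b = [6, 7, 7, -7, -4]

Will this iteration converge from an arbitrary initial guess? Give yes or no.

no

Split A = D + L + U, D = diag(-9, -9, 7, -11, 8).
T_J = -D⁻¹(L+U): T[2,0] = -(-3)/(7) = +0.4286; T[2,2] = 0.
  T[0,:] = [+0.0000  -0.5556  -0.3333  -0.5556  +0.2222]
  T[1,:] = [+0.6667  +0.0000  -0.5556  -0.3333  -0.1111]
  T[2,:] = [+0.4286  -0.2857  +0.0000  +0.7143  +0.2857]
  T[3,:] = [-0.1818  -0.5455  +0.3636  +0.0000  +0.5455]
  T[4,:] = [+0.7500  -0.2500  -0.1250  +0.6250  +0.0000]
|eigenvalues of T|: 1.1390, 0.7911, 0.5516, 0.5516, 0.1618.
ρ(T) = max|λ| = 1.1390; 1.1390 > 1: divergent.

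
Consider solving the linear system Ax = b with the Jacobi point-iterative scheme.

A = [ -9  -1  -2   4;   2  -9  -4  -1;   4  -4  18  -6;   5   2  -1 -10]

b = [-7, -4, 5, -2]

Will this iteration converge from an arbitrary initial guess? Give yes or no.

A = D + L + U where D = diag(-9, -9, 18, -10).
Jacobi T = -D⁻¹(L+U): T[2,3] = -(-6)/(18) = +0.3333; T[2,2] = 0.
  T[0,:] = [+0.0000 -0.1111 -0.2222 +0.4444]
  T[1,:] = [+0.2222 +0.0000 -0.4444 -0.1111]
  T[2,:] = [-0.2222 +0.2222 +0.0000 +0.3333]
  T[3,:] = [+0.5000 +0.2000 -0.1000 +0.0000]
|roots of det(T-λI)|: 0.5518, 0.4231, 0.3968, 0.3968.
ρ = 0.5518; 0.5518 < 1: convergent.

yes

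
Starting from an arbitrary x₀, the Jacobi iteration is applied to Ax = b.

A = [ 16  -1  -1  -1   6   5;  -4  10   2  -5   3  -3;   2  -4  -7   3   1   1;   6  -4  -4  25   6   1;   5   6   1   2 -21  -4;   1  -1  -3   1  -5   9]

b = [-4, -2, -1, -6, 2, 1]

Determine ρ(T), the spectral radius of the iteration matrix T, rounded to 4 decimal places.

0.8606

A = D + L + U where D = diag(16, 10, -7, 25, -21, 9).
Jacobi T = -D⁻¹(L+U): T[5,1] = -(-1)/(9) = +0.1111; T[5,5] = 0.
  T[0,:] = [+0.0000 +0.0625 +0.0625 +0.0625 -0.3750 -0.3125]
  T[1,:] = [+0.4000 +0.0000 -0.2000 +0.5000 -0.3000 +0.3000]
  T[2,:] = [+0.2857 -0.5714 +0.0000 +0.4286 +0.1429 +0.1429]
  T[3,:] = [-0.2400 +0.1600 +0.1600 +0.0000 -0.2400 -0.0400]
  T[4,:] = [+0.2381 +0.2857 +0.0476 +0.0952 +0.0000 -0.1905]
  T[5,:] = [-0.1111 +0.1111 +0.3333 -0.1111 +0.5556 +0.0000]
|roots of det(T-λI)|: 0.8606, 0.5865, 0.5865, 0.3267, 0.3267, 0.0149.
spectral radius ρ = 0.8606; 0.8606 < 1, so it converges for any x₀.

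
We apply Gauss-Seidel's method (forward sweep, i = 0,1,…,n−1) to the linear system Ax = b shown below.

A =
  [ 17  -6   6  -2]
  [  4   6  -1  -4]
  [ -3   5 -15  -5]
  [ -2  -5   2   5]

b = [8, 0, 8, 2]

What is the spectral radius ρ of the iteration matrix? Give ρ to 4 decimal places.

0.5772

Diagonal D = diag(17, 6, -15, 5); L, U strict lower/upper.
GS T = -(D+L)⁻¹U: row 0 first, T[0,2] = -(6)/(17) = -0.3529; later rows by forward substitution.
  T[0,:] = [+0.0000, +0.3529, -0.3529, +0.1176]
  T[1,:] = [+0.0000, -0.2353, +0.4020, +0.5882]
  T[2,:] = [+0.0000, -0.1490, +0.2046, -0.1608]
  T[3,:] = [+0.0000, -0.0345, +0.1790, +0.6996]
|eigenvalues of T|: 0.5772, 0.1711, 0.0794, 0.0000.
ρ = 0.5772; 0.5772 < 1 ⇒ converges.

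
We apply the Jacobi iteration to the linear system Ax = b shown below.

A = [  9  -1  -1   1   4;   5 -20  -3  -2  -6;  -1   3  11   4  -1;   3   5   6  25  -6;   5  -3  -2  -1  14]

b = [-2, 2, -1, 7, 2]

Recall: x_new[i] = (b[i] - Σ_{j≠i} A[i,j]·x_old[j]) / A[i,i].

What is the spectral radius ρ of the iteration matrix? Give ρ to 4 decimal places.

0.5510

Let D = diag(9, -20, 11, 25, 14); L, U the strict triangles.
Jacobi: T = -D⁻¹(L+U), T[3,0] = -(3)/(25) = -0.1200; T[3,3] = 0.
  T[0,:] = [+0.0000 +0.1111 +0.1111 -0.1111 -0.4444]
  T[1,:] = [+0.2500 +0.0000 -0.1500 -0.1000 -0.3000]
  T[2,:] = [+0.0909 -0.2727 +0.0000 -0.3636 +0.0909]
  T[3,:] = [-0.1200 -0.2000 -0.2400 +0.0000 +0.2400]
  T[4,:] = [-0.3571 +0.2143 +0.1429 +0.0714 +0.0000]
|roots of det(T-λI)|: 0.5510, 0.4520, 0.2647, 0.2255, 0.1382.
ρ(T) = max|λ| = 0.5510; 0.5510 < 1, so it converges for any x₀.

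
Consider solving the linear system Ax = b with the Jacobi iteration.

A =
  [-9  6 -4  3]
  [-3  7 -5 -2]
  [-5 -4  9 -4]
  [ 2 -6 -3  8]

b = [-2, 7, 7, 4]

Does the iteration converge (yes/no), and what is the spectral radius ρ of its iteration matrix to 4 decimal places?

no, ρ = 1.1366

Diagonal D = diag(-9, 7, 9, 8); L, U strict lower/upper.
Jacobi T = -D⁻¹(L+U): T[1,2] = -(-5)/(7) = +0.7143; T[1,1] = 0.
  T[0,:] = [+0.0000 +0.6667 -0.4444 +0.3333]
  T[1,:] = [+0.4286 +0.0000 +0.7143 +0.2857]
  T[2,:] = [+0.5556 +0.4444 +0.0000 +0.4444]
  T[3,:] = [-0.2500 +0.7500 +0.3750 +0.0000]
|roots of det(T-λI)|: 1.1366, 0.6872, 0.6872, 0.1717.
ρ = 1.1366; 1.1366 > 1 ⇒ diverges.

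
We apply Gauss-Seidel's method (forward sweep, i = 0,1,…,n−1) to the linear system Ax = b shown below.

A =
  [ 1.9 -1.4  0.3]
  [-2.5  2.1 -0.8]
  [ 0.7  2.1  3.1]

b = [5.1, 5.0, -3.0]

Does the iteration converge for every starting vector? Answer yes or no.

yes

Let D = diag(1.9, 2.1, 3.1); L, U the strict triangles.
T_GS = -(D+L)⁻¹U: row 0 first, T[0,1] = -(-1.4)/(1.9) = +0.7368; later rows by forward substitution.
  T[0,:] = [+0.0000, +0.7368, -0.1579]
  T[1,:] = [+0.0000, +0.8772, +0.1930]
  T[2,:] = [+0.0000, -0.7606, -0.0951]
|λ(T)| sorted: 0.6903, 0.0918, 0.0000.
spectral radius ρ = 0.6903; 0.6903 < 1: convergent.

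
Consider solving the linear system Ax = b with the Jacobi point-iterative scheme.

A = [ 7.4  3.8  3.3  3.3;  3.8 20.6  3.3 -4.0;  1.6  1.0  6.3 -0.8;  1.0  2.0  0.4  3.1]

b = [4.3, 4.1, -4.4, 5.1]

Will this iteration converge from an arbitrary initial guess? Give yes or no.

Split A = D + L + U, D = diag(7.4, 20.6, 6.3, 3.1).
Jacobi: T = -D⁻¹(L+U), T[3,2] = -(0.4)/(3.1) = -0.1290; T[3,3] = 0.
  T[0,:] = [+0.0000  -0.5135  -0.4459  -0.4459]
  T[1,:] = [-0.1845  +0.0000  -0.1602  +0.1942]
  T[2,:] = [-0.2540  -0.1587  +0.0000  +0.1270]
  T[3,:] = [-0.3226  -0.6452  -0.1290  +0.0000]
eigenvalue magnitudes: 0.5656, 0.4446, 0.1746, 0.1746.
ρ(T) = max|λ| = 0.5656; 0.5656 < 1, so it converges for any x₀.

yes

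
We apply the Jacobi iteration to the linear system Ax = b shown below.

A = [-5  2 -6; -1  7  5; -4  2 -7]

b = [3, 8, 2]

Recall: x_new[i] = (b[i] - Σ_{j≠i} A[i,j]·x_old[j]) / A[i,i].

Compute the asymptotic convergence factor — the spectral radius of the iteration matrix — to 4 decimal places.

0.8232

A = D + L + U where D = diag(-5, 7, -7).
Jacobi T = -D⁻¹(L+U): T[2,0] = -(-4)/(-7) = -0.5714; T[2,2] = 0.
  T[0,:] = [+0.0000  +0.4000  -1.2000]
  T[1,:] = [+0.1429  +0.0000  -0.7143]
  T[2,:] = [-0.5714  +0.2857  +0.0000]
|λ(T)| sorted: 0.8232, 0.5864, 0.2368.
ρ(T) = max|λ| = 0.8232; 0.8232 < 1 ⇒ converges.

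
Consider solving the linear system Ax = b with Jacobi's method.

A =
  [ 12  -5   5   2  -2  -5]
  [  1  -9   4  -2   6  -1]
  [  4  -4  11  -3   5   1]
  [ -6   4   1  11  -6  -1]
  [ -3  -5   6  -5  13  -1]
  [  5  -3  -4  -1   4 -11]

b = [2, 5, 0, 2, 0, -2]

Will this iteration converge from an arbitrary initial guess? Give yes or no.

no

Diagonal D = diag(12, -9, 11, 11, 13, -11); L, U strict lower/upper.
Jacobi: T = -D⁻¹(L+U), T[1,5] = -(-1)/(-9) = -0.1111; T[1,1] = 0.
  T[0,:] = [+0.0000 +0.4167 -0.4167 -0.1667 +0.1667 +0.4167]
  T[1,:] = [+0.1111 +0.0000 +0.4444 -0.2222 +0.6667 -0.1111]
  T[2,:] = [-0.3636 +0.3636 +0.0000 +0.2727 -0.4545 -0.0909]
  T[3,:] = [+0.5455 -0.3636 -0.0909 +0.0000 +0.5455 +0.0909]
  T[4,:] = [+0.2308 +0.3846 -0.4615 +0.3846 +0.0000 +0.0769]
  T[5,:] = [+0.4545 -0.2727 -0.3636 -0.0909 +0.3636 +0.0000]
moduli |λ_i(T)| = 1.2413, 0.8991, 0.3437, 0.3437, 0.2447, 0.0792.
ρ = 1.2413; 1.2413 > 1, so it fails to converge.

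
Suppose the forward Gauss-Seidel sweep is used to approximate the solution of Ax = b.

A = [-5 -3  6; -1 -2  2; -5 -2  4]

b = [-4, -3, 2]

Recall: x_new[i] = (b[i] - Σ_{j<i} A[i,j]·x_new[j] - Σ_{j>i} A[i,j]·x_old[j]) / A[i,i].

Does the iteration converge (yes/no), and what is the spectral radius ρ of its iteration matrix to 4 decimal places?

no, ρ = 1.5000

A = D + L + U where D = diag(-5, -2, 4).
T_GS = -(D+L)⁻¹U: row 0 first, T[0,1] = -(-3)/(-5) = -0.6000; later rows by forward substitution.
  T[0,:] = [+0.0000 -0.6000 +1.2000]
  T[1,:] = [+0.0000 +0.3000 +0.4000]
  T[2,:] = [+0.0000 -0.6000 +1.7000]
eigenvalue magnitudes: 1.5000, 0.5000, 0.0000.
ρ(T) = max|λ| = 1.5000; 1.5000 > 1 ⇒ diverges.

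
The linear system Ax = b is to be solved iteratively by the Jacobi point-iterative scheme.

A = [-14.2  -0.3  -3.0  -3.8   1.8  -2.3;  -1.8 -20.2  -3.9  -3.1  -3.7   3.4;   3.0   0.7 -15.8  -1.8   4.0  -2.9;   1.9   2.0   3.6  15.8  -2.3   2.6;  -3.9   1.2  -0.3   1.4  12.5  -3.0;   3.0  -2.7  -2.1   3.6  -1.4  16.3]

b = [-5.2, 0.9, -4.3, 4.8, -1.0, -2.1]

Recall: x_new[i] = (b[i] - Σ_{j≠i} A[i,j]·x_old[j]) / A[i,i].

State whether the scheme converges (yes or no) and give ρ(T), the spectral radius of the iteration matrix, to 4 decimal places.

Let D = diag(-14.2, -20.2, -15.8, 15.8, 12.5, 16.3); L, U the strict triangles.
T_J = -D⁻¹(L+U): T[0,4] = -(1.8)/(-14.2) = +0.1268; T[0,0] = 0.
  T[0,:] = [+0.0000  -0.0211  -0.2113  -0.2676  +0.1268  -0.1620]
  T[1,:] = [-0.0891  +0.0000  -0.1931  -0.1535  -0.1832  +0.1683]
  T[2,:] = [+0.1899  +0.0443  +0.0000  -0.1139  +0.2532  -0.1835]
  T[3,:] = [-0.1203  -0.1266  -0.2278  +0.0000  +0.1456  -0.1646]
  T[4,:] = [+0.3120  -0.0960  +0.0240  -0.1120  +0.0000  +0.2400]
  T[5,:] = [-0.1840  +0.1656  +0.1288  -0.2209  +0.0859  +0.0000]
|roots of det(T-λI)|: 0.5248, 0.2573, 0.2573, 0.1969, 0.1969, 0.1609.
spectral radius ρ = 0.5248; 0.5248 < 1, so it converges for any x₀.

yes, ρ = 0.5248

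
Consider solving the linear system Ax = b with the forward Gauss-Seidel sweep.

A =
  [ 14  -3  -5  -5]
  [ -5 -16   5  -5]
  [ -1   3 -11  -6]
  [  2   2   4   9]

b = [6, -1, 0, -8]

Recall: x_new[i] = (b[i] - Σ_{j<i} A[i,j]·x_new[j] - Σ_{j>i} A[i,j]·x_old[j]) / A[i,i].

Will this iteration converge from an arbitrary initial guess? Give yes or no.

Diagonal D = diag(14, -16, -11, 9); L, U strict lower/upper.
GS T = -(D+L)⁻¹U: row 0 first, T[0,2] = -(-5)/(14) = +0.3571; later rows by forward substitution.
  T[0,:] = [+0.0000 +0.2143 +0.3571 +0.3571]
  T[1,:] = [+0.0000 -0.0670 +0.2009 -0.4241]
  T[2,:] = [+0.0000 -0.0377 +0.0223 -0.6936]
  T[3,:] = [+0.0000 -0.0160 -0.1339 +0.3231]
moduli |λ_i(T)| = 0.5175, 0.1252, 0.1252, 0.0000.
spectral radius ρ = 0.5175; 0.5175 < 1: convergent.

yes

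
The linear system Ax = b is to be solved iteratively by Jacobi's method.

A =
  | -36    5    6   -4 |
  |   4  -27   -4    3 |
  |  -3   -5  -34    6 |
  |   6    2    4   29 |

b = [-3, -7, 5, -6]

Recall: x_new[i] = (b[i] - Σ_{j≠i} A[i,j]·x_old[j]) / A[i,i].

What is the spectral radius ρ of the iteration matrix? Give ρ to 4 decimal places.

Let D = diag(-36, -27, -34, 29); L, U the strict triangles.
T_J = -D⁻¹(L+U): T[0,3] = -(-4)/(-36) = -0.1111; T[0,0] = 0.
  T[0,:] = [+0.0000  +0.1389  +0.1667  -0.1111]
  T[1,:] = [+0.1481  +0.0000  -0.1481  +0.1111]
  T[2,:] = [-0.0882  -0.1471  +0.0000  +0.1765]
  T[3,:] = [-0.2069  -0.0690  -0.1379  +0.0000]
|eigenvalues of T|: 0.2484, 0.1663, 0.1663, 0.1246.
ρ(T) = max|λ| = 0.2484; 0.2484 < 1: convergent.

0.2484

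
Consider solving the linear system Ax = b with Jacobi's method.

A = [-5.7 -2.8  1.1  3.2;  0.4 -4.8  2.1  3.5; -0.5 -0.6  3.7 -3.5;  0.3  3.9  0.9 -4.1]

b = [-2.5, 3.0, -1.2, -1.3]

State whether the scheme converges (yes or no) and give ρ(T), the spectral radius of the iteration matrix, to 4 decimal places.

no, ρ = 1.1757

Diagonal D = diag(-5.7, -4.8, 3.7, -4.1); L, U strict lower/upper.
Jacobi: T = -D⁻¹(L+U), T[1,3] = -(3.5)/(-4.8) = +0.7292; T[1,1] = 0.
  T[0,:] = [+0.0000, -0.4912, +0.1930, +0.5614]
  T[1,:] = [+0.0833, +0.0000, +0.4375, +0.7292]
  T[2,:] = [+0.1351, +0.1622, +0.0000, +0.9459]
  T[3,:] = [+0.0732, +0.9512, +0.2195, +0.0000]
|roots of det(T-λI)|: 1.1757, 0.5935, 0.5935, 0.0275.
ρ = 1.1757; 1.1757 > 1, so it fails to converge.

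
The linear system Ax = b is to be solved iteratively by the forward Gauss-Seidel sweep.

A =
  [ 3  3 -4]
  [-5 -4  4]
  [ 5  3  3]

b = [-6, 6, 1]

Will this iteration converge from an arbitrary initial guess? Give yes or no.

no

Let D = diag(3, -4, 3); L, U the strict triangles.
Gauss-Seidel: T = -(D+L)⁻¹U, row 0 first, T[0,2] = -(-4)/(3) = +1.3333; later rows by forward substitution.
  T[0,:] = [+0.0000  -1.0000  +1.3333]
  T[1,:] = [+0.0000  +1.2500  -0.6667]
  T[2,:] = [+0.0000  +0.4167  -1.5556]
moduli |λ_i(T)| = 1.4528, 1.1472, 0.0000.
ρ(T) = max|λ| = 1.4528; 1.4528 > 1 ⇒ diverges.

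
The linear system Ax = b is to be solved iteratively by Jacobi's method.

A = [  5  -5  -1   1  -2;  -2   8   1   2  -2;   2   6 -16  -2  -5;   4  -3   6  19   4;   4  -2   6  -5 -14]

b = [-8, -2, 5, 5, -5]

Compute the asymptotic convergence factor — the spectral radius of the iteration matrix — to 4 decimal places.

Split A = D + L + U, D = diag(5, 8, -16, 19, -14).
Jacobi: T = -D⁻¹(L+U), T[0,4] = -(-2)/(5) = +0.4000; T[0,0] = 0.
  T[0,:] = [+0.0000  +1.0000  +0.2000  -0.2000  +0.4000]
  T[1,:] = [+0.2500  +0.0000  -0.1250  -0.2500  +0.2500]
  T[2,:] = [+0.1250  +0.3750  +0.0000  -0.1250  -0.3125]
  T[3,:] = [-0.2105  +0.1579  -0.3158  +0.0000  -0.2105]
  T[4,:] = [+0.2857  -0.1429  +0.4286  -0.3571  +0.0000]
eigenvalue magnitudes: 0.8511, 0.4810, 0.4786, 0.4786, 0.2685.
spectral radius ρ = 0.8511; 0.8511 < 1: convergent.

0.8511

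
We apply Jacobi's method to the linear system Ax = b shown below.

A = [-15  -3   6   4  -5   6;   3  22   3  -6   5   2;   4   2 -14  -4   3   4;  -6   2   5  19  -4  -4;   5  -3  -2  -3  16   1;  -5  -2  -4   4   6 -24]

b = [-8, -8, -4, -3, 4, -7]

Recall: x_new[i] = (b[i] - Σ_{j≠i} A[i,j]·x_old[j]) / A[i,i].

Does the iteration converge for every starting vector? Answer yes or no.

yes

Let D = diag(-15, 22, -14, 19, 16, -24); L, U the strict triangles.
T_J = -D⁻¹(L+U): T[2,0] = -(4)/(-14) = +0.2857; T[2,2] = 0.
  T[0,:] = [+0.0000  -0.2000  +0.4000  +0.2667  -0.3333  +0.4000]
  T[1,:] = [-0.1364  +0.0000  -0.1364  +0.2727  -0.2273  -0.0909]
  T[2,:] = [+0.2857  +0.1429  +0.0000  -0.2857  +0.2143  +0.2857]
  T[3,:] = [+0.3158  -0.1053  -0.2632  +0.0000  +0.2105  +0.2105]
  T[4,:] = [-0.3125  +0.1875  +0.1250  +0.1875  +0.0000  -0.0625]
  T[5,:] = [-0.2083  -0.0833  -0.1667  +0.1667  +0.2500  +0.0000]
moduli |λ_i(T)| = 0.8210, 0.4312, 0.4312, 0.2116, 0.2116, 0.1906.
ρ(T) = max|λ| = 0.8210; 0.8210 < 1, so it converges for any x₀.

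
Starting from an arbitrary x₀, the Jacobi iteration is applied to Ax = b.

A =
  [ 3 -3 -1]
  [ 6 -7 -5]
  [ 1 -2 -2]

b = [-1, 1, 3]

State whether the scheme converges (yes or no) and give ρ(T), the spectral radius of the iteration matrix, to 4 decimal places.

Write A = D+L+U with D = diag(3, -7, -2).
T_J = -D⁻¹(L+U): T[0,1] = -(-3)/(3) = +1.0000; T[0,0] = 0.
  T[0,:] = [+0.0000, +1.0000, +0.3333]
  T[1,:] = [+0.8571, +0.0000, -0.7143]
  T[2,:] = [+0.5000, -1.0000, +0.0000]
moduli |λ_i(T)| = 1.4745, 1.0652, 0.4093.
ρ(T) = max|λ| = 1.4745; 1.4745 > 1 ⇒ diverges.

no, ρ = 1.4745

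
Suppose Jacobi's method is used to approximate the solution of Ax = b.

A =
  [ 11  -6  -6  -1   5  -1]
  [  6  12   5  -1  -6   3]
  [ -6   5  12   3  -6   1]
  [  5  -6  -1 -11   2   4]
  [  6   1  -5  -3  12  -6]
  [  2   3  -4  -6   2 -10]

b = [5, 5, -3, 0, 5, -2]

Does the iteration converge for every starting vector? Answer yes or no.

no

Write A = D+L+U with D = diag(11, 12, 12, -11, 12, -10).
Jacobi T = -D⁻¹(L+U): T[5,1] = -(3)/(-10) = +0.3000; T[5,5] = 0.
  T[0,:] = [+0.0000, +0.5455, +0.5455, +0.0909, -0.4545, +0.0909]
  T[1,:] = [-0.5000, +0.0000, -0.4167, +0.0833, +0.5000, -0.2500]
  T[2,:] = [+0.5000, -0.4167, +0.0000, -0.2500, +0.5000, -0.0833]
  T[3,:] = [+0.4545, -0.5455, -0.0909, +0.0000, +0.1818, +0.3636]
  T[4,:] = [-0.5000, -0.0833, +0.4167, +0.2500, +0.0000, +0.5000]
  T[5,:] = [+0.2000, +0.3000, -0.4000, -0.6000, +0.2000, +0.0000]
|λ(T)| sorted: 1.3564, 0.8171, 0.8171, 0.4526, 0.4526, 0.1979.
ρ = 1.3564; 1.3564 > 1 ⇒ diverges.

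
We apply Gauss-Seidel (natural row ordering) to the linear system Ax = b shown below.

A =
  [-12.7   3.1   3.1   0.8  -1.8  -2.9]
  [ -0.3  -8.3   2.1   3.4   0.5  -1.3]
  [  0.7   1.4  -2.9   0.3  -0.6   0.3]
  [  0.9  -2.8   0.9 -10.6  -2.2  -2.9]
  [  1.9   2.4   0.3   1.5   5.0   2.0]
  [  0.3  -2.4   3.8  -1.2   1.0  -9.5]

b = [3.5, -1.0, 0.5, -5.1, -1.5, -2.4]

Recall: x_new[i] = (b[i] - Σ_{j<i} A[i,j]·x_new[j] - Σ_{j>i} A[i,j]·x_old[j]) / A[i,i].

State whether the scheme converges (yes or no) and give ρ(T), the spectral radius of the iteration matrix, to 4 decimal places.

A = D + L + U where D = diag(-12.7, -8.3, -2.9, -10.6, 5, -9.5).
T_GS = -(D+L)⁻¹U: row 0 first, T[0,4] = -(-1.8)/(-12.7) = -0.1417; later rows by forward substitution.
  T[0,:] = [+0.0000 +0.2441 +0.2441 +0.0630 -0.1417 -0.2283]
  T[1,:] = [+0.0000 -0.0088 +0.2442 +0.4074 +0.0654 -0.1484]
  T[2,:] = [+0.0000 +0.0547 +0.1768 +0.3153 -0.2096 -0.0233]
  T[3,:] = [+0.0000 +0.0277 -0.0288 -0.0755 -0.2546 -0.2558]
  T[4,:] = [+0.0000 -0.1001 -0.2119 -0.2157 +0.1114 -0.1639]
  T[5,:] = [+0.0000 +0.0178 -0.0019 +0.0120 -0.0609 +0.0360]
|λ(T)| sorted: 0.5017, 0.1947, 0.1947, 0.0297, 0.0297, 0.0000.
spectral radius ρ = 0.5017; 0.5017 < 1: convergent.

yes, ρ = 0.5017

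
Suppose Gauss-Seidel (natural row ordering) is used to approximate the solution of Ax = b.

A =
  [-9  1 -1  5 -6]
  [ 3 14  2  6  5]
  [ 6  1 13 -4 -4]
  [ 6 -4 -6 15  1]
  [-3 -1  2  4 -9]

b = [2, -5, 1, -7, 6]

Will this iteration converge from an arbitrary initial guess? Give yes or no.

A = D + L + U where D = diag(-9, 14, 13, 15, -9).
Gauss-Seidel: T = -(D+L)⁻¹U, row 0 first, T[0,4] = -(-6)/(-9) = -0.6667; later rows by forward substitution.
  T[0,:] = [+0.0000  +0.1111  -0.1111  +0.5556  -0.6667]
  T[1,:] = [+0.0000  -0.0238  -0.1190  -0.5476  -0.2143]
  T[2,:] = [+0.0000  -0.0495  +0.0604  +0.0934  +0.6319]
  T[3,:] = [+0.0000  -0.0706  +0.0369  -0.3309  +0.3956]
  T[4,:] = [+0.0000  -0.0767  +0.0801  -0.2506  +0.5623]
eigenvalue magnitudes: 0.6124, 0.2864, 0.0671, 0.0092, 0.0000.
ρ = 0.6124; 0.6124 < 1, so it converges for any x₀.

yes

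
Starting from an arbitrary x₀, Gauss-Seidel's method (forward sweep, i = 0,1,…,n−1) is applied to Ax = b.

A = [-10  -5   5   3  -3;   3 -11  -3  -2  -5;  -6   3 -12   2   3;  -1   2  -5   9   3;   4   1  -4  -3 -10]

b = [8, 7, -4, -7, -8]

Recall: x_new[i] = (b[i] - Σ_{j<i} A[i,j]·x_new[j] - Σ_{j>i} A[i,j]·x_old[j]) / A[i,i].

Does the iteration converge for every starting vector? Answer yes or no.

Split A = D + L + U, D = diag(-10, -11, -12, 9, -10).
Gauss-Seidel: T = -(D+L)⁻¹U, row 0 first, T[0,1] = -(-5)/(-10) = -0.5000; later rows by forward substitution.
  T[0,:] = [+0.0000, -0.5000, +0.5000, +0.3000, -0.3000]
  T[1,:] = [+0.0000, -0.1364, -0.1364, -0.1000, -0.5364]
  T[2,:] = [+0.0000, +0.2159, -0.2841, -0.0083, +0.2659]
  T[3,:] = [+0.0000, +0.0947, -0.0720, +0.0509, -0.0997]
  T[4,:] = [+0.0000, -0.3284, +0.3216, +0.0981, -0.2501]
eigenvalue magnitudes: 0.7543, 0.1772, 0.1772, 0.1280, 0.0000.
ρ(T) = max|λ| = 0.7543; 0.7543 < 1 ⇒ converges.

yes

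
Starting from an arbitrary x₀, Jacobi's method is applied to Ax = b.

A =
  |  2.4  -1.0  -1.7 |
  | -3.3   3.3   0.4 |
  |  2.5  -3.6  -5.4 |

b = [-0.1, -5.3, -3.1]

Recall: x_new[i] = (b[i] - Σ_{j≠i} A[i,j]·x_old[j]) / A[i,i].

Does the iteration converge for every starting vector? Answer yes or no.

Write A = D+L+U with D = diag(2.4, 3.3, -5.4).
Jacobi: T = -D⁻¹(L+U), T[1,2] = -(0.4)/(3.3) = -0.1212; T[1,1] = 0.
  T[0,:] = [+0.0000  +0.4167  +0.7083]
  T[1,:] = [+1.0000  +0.0000  -0.1212]
  T[2,:] = [+0.4630  -0.6667  +0.0000]
|roots of det(T-λI)|: 1.1251, 0.6637, 0.6637.
ρ(T) = max|λ| = 1.1251; 1.1251 > 1: divergent.

no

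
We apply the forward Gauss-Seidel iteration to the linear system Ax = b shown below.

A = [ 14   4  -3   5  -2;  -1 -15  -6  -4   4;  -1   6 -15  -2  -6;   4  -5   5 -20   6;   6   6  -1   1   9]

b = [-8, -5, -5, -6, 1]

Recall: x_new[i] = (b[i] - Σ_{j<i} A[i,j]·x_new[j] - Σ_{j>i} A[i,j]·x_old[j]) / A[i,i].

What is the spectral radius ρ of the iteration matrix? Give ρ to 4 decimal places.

0.5310

Diagonal D = diag(14, -15, -15, -20, 9); L, U strict lower/upper.
T_GS = -(D+L)⁻¹U: row 0 first, T[0,1] = -(4)/(14) = -0.2857; later rows by forward substitution.
  T[0,:] = [+0.0000 -0.2857 +0.2143 -0.3571 +0.1429]
  T[1,:] = [+0.0000 +0.0190 -0.4143 -0.2429 +0.2571]
  T[2,:] = [+0.0000 +0.0267 -0.1800 -0.2067 -0.3067]
  T[3,:] = [+0.0000 -0.0552 +0.1014 -0.0624 +0.1876]
  T[4,:] = [+0.0000 +0.1869 +0.1021 +0.3840 -0.3216]
|eigenvalues of T|: 0.5310, 0.1821, 0.1821, 0.1730, 0.0000.
ρ(T) = max|λ| = 0.5310; 0.5310 < 1, so it converges for any x₀.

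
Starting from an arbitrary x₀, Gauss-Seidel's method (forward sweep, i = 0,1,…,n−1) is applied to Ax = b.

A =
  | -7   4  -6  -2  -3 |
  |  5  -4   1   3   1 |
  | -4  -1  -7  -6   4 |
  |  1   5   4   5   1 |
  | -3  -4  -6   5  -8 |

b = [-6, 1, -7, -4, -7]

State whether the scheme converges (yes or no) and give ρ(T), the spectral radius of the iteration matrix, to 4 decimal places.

no, ρ = 1.3754

A = D + L + U where D = diag(-7, -4, -7, 5, -8).
Gauss-Seidel: T = -(D+L)⁻¹U, row 0 first, T[0,2] = -(-6)/(-7) = -0.8571; later rows by forward substitution.
  T[0,:] = [+0.0000 +0.5714 -0.8571 -0.2857 -0.4286]
  T[1,:] = [+0.0000 +0.7143 -0.8214 +0.3929 -0.2857]
  T[2,:] = [+0.0000 -0.4286 +0.6071 -0.7500 +0.8571]
  T[3,:] = [+0.0000 -0.4857 +0.5071 +0.2643 -0.5143]
  T[4,:] = [+0.0000 -0.5536 +0.5938 +0.6384 -0.6607]
|eigenvalues of T|: 1.3754, 0.4978, 0.4978, 0.0269, 0.0000.
ρ(T) = max|λ| = 1.3754; 1.3754 > 1: divergent.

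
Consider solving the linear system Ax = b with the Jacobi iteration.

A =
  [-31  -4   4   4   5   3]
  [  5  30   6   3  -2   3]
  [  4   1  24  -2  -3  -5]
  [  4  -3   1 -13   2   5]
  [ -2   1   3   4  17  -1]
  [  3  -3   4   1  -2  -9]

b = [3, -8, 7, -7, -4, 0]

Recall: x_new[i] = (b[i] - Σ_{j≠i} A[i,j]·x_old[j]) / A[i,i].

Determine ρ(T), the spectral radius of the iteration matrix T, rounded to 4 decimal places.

Let D = diag(-31, 30, 24, -13, 17, -9); L, U the strict triangles.
T_J = -D⁻¹(L+U): T[3,0] = -(4)/(-13) = +0.3077; T[3,3] = 0.
  T[0,:] = [+0.0000, -0.1290, +0.1290, +0.1290, +0.1613, +0.0968]
  T[1,:] = [-0.1667, +0.0000, -0.2000, -0.1000, +0.0667, -0.1000]
  T[2,:] = [-0.1667, -0.0417, +0.0000, +0.0833, +0.1250, +0.2083]
  T[3,:] = [+0.3077, -0.2308, +0.0769, +0.0000, +0.1538, +0.3846]
  T[4,:] = [+0.1176, -0.0588, -0.1765, -0.2353, +0.0000, +0.0588]
  T[5,:] = [+0.3333, -0.3333, +0.4444, +0.1111, -0.2222, +0.0000]
|eigenvalues of T|: 0.6459, 0.4106, 0.4106, 0.1542, 0.0726, 0.0726.
spectral radius ρ = 0.6459; 0.6459 < 1, so it converges for any x₀.

0.6459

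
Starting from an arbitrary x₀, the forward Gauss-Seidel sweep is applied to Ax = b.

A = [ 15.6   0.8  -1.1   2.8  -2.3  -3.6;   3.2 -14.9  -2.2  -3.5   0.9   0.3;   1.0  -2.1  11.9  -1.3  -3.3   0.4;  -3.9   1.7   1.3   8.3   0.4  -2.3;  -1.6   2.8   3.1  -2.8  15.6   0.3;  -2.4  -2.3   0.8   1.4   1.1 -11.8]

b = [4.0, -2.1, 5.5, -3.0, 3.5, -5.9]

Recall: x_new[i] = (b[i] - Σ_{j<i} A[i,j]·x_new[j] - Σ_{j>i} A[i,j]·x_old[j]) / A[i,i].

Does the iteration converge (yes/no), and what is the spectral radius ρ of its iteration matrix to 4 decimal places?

yes, ρ = 0.2348

A = D + L + U where D = diag(15.6, -14.9, 11.9, 8.3, 15.6, -11.8).
GS T = -(D+L)⁻¹U: row 0 first, T[0,4] = -(-2.3)/(15.6) = +0.1474; later rows by forward substitution.
  T[0,:] = [+0.0000, -0.0513, +0.0705, -0.1795, +0.1474, +0.2308]
  T[1,:] = [+0.0000, -0.0110, -0.1325, -0.2734, +0.0921, +0.0697]
  T[2,:] = [+0.0000, +0.0024, -0.0293, +0.0761, +0.2812, -0.0407]
  T[3,:] = [+0.0000, -0.0222, +0.0649, -0.0402, -0.0418, +0.3776]
  T[4,:] = [+0.0000, -0.0077, +0.0485, +0.0083, -0.0648, +0.0678]
  T[5,:] = [+0.0000, +0.0094, +0.0217, +0.0910, -0.0399, -0.0122]
|λ(T)| sorted: 0.2348, 0.1807, 0.1592, 0.0563, 0.0004, 0.0000.
ρ(T) = max|λ| = 0.2348; 0.2348 < 1, so it converges for any x₀.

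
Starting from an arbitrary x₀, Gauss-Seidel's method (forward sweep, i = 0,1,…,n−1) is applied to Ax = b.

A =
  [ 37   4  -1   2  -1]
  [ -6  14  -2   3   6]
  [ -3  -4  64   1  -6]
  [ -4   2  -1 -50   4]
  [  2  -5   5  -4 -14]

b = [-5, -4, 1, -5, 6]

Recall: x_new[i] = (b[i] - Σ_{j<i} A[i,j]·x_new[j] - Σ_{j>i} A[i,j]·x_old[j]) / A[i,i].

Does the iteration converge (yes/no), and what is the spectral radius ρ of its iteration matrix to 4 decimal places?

Write A = D+L+U with D = diag(37, 14, 64, -50, -14).
GS T = -(D+L)⁻¹U: row 0 first, T[0,3] = -(2)/(37) = -0.0541; later rows by forward substitution.
  T[0,:] = [+0.0000 -0.1081 +0.0270 -0.0541 +0.0270]
  T[1,:] = [+0.0000 -0.0463 +0.1544 -0.2375 -0.4170]
  T[2,:] = [+0.0000 -0.0080 +0.0109 -0.0330 +0.0690]
  T[3,:] = [+0.0000 +0.0070 +0.0038 -0.0045 +0.0598]
  T[4,:] = [+0.0000 -0.0037 -0.0485 +0.0666 +0.1603]
|roots of det(T-λI)|: 0.1628, 0.0291, 0.0241, 0.0241, 0.0000.
spectral radius ρ = 0.1628; 0.1628 < 1 ⇒ converges.

yes, ρ = 0.1628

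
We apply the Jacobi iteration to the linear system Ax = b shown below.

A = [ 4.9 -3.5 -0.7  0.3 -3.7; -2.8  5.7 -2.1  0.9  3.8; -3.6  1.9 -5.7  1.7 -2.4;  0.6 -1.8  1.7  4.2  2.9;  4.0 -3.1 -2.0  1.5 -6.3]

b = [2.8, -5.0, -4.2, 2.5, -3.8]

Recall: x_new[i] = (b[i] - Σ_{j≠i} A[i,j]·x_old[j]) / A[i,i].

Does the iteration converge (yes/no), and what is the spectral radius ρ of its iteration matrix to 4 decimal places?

no, ρ = 1.2324

A = D + L + U where D = diag(4.9, 5.7, -5.7, 4.2, -6.3).
T_J = -D⁻¹(L+U): T[1,3] = -(0.9)/(5.7) = -0.1579; T[1,1] = 0.
  T[0,:] = [+0.0000 +0.7143 +0.1429 -0.0612 +0.7551]
  T[1,:] = [+0.4912 +0.0000 +0.3684 -0.1579 -0.6667]
  T[2,:] = [-0.6316 +0.3333 +0.0000 +0.2982 -0.4211]
  T[3,:] = [-0.1429 +0.4286 -0.4048 +0.0000 -0.6905]
  T[4,:] = [+0.6349 -0.4921 -0.3175 +0.2381 +0.0000]
|eigenvalues of T|: 1.2324, 0.7620, 0.7620, 0.5661, 0.5661.
spectral radius ρ = 1.2324; 1.2324 > 1, so it fails to converge.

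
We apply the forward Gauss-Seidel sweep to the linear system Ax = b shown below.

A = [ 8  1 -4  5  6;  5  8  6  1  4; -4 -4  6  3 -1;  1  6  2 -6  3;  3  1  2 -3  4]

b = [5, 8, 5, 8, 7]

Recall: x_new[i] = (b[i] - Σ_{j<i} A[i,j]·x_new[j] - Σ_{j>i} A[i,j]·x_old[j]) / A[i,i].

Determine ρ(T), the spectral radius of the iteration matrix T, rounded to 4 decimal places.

Split A = D + L + U, D = diag(8, 8, 6, -6, 4).
GS T = -(D+L)⁻¹U: row 0 first, T[0,2] = -(-4)/(8) = +0.5000; later rows by forward substitution.
  T[0,:] = [+0.0000, -0.1250, +0.5000, -0.6250, -0.7500]
  T[1,:] = [+0.0000, +0.0781, -1.0625, +0.2656, -0.0312]
  T[2,:] = [+0.0000, -0.0312, -0.3750, -0.7396, -0.3542]
  T[3,:] = [+0.0000, +0.0469, -1.1042, -0.0851, +0.2257]
  T[4,:] = [+0.0000, +0.1250, -0.7500, +0.7083, +0.9167]
eigenvalue magnitudes: 1.4993, 1.1416, 0.1013, 0.1013, 0.0000.
ρ = 1.4993; 1.4993 > 1 ⇒ diverges.

1.4993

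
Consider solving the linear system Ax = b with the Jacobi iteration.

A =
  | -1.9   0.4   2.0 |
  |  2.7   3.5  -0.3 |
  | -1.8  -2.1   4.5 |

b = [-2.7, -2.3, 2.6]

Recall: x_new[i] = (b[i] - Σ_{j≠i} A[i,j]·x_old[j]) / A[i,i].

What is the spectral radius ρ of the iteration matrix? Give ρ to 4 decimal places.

Let D = diag(-1.9, 3.5, 4.5); L, U the strict triangles.
Jacobi: T = -D⁻¹(L+U), T[0,2] = -(2)/(-1.9) = +1.0526; T[0,0] = 0.
  T[0,:] = [+0.0000, +0.2105, +1.0526]
  T[1,:] = [-0.7714, +0.0000, +0.0857]
  T[2,:] = [+0.4000, +0.4667, +0.0000]
|λ(T)| sorted: 0.8561, 0.6590, 0.6590.
ρ = 0.8561; 0.8561 < 1 ⇒ converges.

0.8561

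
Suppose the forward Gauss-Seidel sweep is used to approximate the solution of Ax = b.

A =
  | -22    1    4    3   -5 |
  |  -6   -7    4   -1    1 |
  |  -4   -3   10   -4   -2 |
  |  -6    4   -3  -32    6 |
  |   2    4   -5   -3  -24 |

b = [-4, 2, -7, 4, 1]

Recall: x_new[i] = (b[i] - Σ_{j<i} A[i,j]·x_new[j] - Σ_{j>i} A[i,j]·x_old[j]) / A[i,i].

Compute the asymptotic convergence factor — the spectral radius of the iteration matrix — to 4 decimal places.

Split A = D + L + U, D = diag(-22, -7, 10, -32, -24).
Gauss-Seidel: T = -(D+L)⁻¹U, row 0 first, T[0,3] = -(3)/(-22) = +0.1364; later rows by forward substitution.
  T[0,:] = [+0.0000 +0.0455 +0.1818 +0.1364 -0.2273]
  T[1,:] = [+0.0000 -0.0390 +0.4156 -0.2597 +0.3377]
  T[2,:] = [+0.0000 +0.0065 +0.1974 +0.3766 +0.2104]
  T[3,:] = [+0.0000 -0.0140 -0.0006 -0.0933 +0.2526]
  T[4,:] = [+0.0000 -0.0023 +0.0434 -0.0987 -0.0381]
|λ(T)| sorted: 0.2460, 0.1889, 0.1889, 0.0185, 0.0000.
spectral radius ρ = 0.2460; 0.2460 < 1: convergent.

0.2460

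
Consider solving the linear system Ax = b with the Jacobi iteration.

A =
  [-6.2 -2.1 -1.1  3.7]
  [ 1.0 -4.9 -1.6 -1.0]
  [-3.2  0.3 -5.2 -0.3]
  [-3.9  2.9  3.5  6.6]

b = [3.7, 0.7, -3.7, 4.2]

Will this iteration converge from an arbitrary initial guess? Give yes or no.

Diagonal D = diag(-6.2, -4.9, -5.2, 6.6); L, U strict lower/upper.
T_J = -D⁻¹(L+U): T[2,1] = -(0.3)/(-5.2) = +0.0577; T[2,2] = 0.
  T[0,:] = [+0.0000 -0.3387 -0.1774 +0.5968]
  T[1,:] = [+0.2041 +0.0000 -0.3265 -0.2041]
  T[2,:] = [-0.6154 +0.0577 +0.0000 -0.0577]
  T[3,:] = [+0.5909 -0.4394 -0.5303 +0.0000]
moduli |λ_i(T)| = 0.7617, 0.5158, 0.5158, 0.1892.
spectral radius ρ = 0.7617; 0.7617 < 1: convergent.

yes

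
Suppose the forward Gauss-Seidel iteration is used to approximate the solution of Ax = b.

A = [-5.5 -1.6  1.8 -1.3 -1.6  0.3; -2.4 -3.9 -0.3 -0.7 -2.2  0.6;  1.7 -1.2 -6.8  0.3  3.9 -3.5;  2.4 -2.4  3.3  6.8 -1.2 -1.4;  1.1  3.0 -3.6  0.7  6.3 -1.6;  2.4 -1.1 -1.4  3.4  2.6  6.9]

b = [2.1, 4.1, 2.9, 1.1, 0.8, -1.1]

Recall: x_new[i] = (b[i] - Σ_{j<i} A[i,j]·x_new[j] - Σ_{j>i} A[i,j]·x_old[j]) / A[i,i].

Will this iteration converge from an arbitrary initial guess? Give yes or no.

Split A = D + L + U, D = diag(-5.5, -3.9, -6.8, 6.8, 6.3, 6.9).
T_GS = -(D+L)⁻¹U: row 0 first, T[0,3] = -(-1.3)/(-5.5) = -0.2364; later rows by forward substitution.
  T[0,:] = [+0.0000 -0.2909 +0.3273 -0.2364 -0.2909 +0.0545]
  T[1,:] = [+0.0000 +0.1790 -0.2783 -0.0340 -0.3851 +0.1203]
  T[2,:] = [+0.0000 -0.1043 +0.1309 -0.0090 +0.5688 -0.5223]
  T[3,:] = [+0.0000 +0.2165 -0.2773 +0.0758 -0.1328 +0.4825]
  T[4,:] = [+0.0000 -0.1181 +0.1810 +0.0439 +0.5739 -0.1649]
  T[5,:] = [+0.0000 +0.0464 -0.0632 +0.0211 +0.0044 -0.2814]
|roots of det(T-λI)|: 0.8522, 0.3480, 0.2117, 0.0295, 0.0083, 0.0000.
ρ = 0.8522; 0.8522 < 1 ⇒ converges.

yes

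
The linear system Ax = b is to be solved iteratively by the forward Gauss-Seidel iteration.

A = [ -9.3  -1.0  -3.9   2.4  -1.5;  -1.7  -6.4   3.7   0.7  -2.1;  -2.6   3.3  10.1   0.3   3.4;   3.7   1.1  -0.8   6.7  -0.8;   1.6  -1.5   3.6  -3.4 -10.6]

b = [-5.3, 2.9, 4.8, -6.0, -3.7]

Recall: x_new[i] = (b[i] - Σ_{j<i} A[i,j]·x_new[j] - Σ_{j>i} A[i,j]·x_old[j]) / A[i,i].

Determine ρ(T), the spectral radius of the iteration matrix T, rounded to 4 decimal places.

A = D + L + U where D = diag(-9.3, -6.4, 10.1, 6.7, -10.6).
GS T = -(D+L)⁻¹U: row 0 first, T[0,4] = -(-1.5)/(-9.3) = -0.1613; later rows by forward substitution.
  T[0,:] = [+0.0000, -0.1075, -0.4194, +0.2581, -0.1613]
  T[1,:] = [+0.0000, +0.0286, +0.6895, +0.0408, -0.2853]
  T[2,:] = [+0.0000, -0.0370, -0.3332, +0.0234, -0.2849]
  T[3,:] = [+0.0000, +0.0503, +0.0786, -0.1464, +0.2213]
  T[4,:] = [+0.0000, -0.0490, -0.2993, +0.0881, -0.1517]
|λ(T)| sorted: 0.5426, 0.1939, 0.1360, 0.0023, 0.0000.
ρ(T) = max|λ| = 0.5426; 0.5426 < 1: convergent.

0.5426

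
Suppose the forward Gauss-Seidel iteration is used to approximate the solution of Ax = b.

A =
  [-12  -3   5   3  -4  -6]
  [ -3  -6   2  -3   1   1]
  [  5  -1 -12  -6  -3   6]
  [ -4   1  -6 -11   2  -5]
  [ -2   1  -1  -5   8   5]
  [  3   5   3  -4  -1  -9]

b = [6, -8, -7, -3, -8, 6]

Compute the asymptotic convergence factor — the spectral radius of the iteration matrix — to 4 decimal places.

A = D + L + U where D = diag(-12, -6, -12, -11, 8, -9).
GS T = -(D+L)⁻¹U: row 0 first, T[0,4] = -(-4)/(-12) = -0.3333; later rows by forward substitution.
  T[0,:] = [+0.0000  -0.2500  +0.4167  +0.2500  -0.3333  -0.5000]
  T[1,:] = [+0.0000  +0.1250  +0.1250  -0.6250  +0.3333  +0.4167]
  T[2,:] = [+0.0000  -0.1146  +0.1632  -0.3438  -0.4167  +0.2569]
  T[3,:] = [+0.0000  +0.1648  -0.2292  +0.0398  +0.5606  -0.3750]
  T[4,:] = [+0.0000  +0.0105  -0.0343  +0.1225  +0.1733  -1.0043]
  T[5,:] = [+0.0000  -0.1265  +0.3684  -0.4098  -0.3332  +0.4287]
moduli |λ_i(T)| = 1.3017, 0.4363, 0.4363, 0.1358, 0.0469, 0.0000.
ρ = 1.3017; 1.3017 > 1, so it fails to converge.

1.3017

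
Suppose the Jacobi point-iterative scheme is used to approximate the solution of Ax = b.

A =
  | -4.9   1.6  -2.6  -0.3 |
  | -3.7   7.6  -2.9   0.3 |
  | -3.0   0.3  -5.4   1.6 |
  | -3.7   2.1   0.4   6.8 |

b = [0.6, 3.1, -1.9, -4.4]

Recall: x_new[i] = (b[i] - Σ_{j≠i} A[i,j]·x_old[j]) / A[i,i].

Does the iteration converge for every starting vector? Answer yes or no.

yes

Diagonal D = diag(-4.9, 7.6, -5.4, 6.8); L, U strict lower/upper.
Jacobi T = -D⁻¹(L+U): T[0,3] = -(-0.3)/(-4.9) = -0.0612; T[0,0] = 0.
  T[0,:] = [+0.0000, +0.3265, -0.5306, -0.0612]
  T[1,:] = [+0.4868, +0.0000, +0.3816, -0.0395]
  T[2,:] = [-0.5556, +0.0556, +0.0000, +0.2963]
  T[3,:] = [+0.5441, -0.3088, -0.0588, +0.0000]
moduli |λ_i(T)| = 0.8542, 0.4216, 0.3329, 0.3329.
ρ(T) = max|λ| = 0.8542; 0.8542 < 1, so it converges for any x₀.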